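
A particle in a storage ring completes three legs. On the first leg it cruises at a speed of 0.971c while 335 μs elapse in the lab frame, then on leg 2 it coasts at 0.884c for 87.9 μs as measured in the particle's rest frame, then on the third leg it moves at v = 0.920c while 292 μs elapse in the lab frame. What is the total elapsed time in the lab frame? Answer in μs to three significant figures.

Leg 1: 335 μs is already measured in the lab frame.
Leg 2: γ = 1/√(1 − 0.884²) = 1/√0.2185 = 2.139; Δt_2 = 2.139 × 87.9 = 188.0 μs.
Leg 3: 292 μs is already measured in the lab frame.
Total: 335.0 + 188.0 + 292.0 μs.

Δt = 815 μs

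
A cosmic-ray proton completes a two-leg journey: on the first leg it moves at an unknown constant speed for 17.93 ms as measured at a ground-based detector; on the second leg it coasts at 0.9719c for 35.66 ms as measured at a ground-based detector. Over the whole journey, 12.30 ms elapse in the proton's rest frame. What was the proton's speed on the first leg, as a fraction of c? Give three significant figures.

β = 0.976

Leg 1: speed unknown; τ_1 = 17.93/γ_1.
Leg 2: γ = 1/√(1 − 0.9719²) = 1/√0.05541 = 4.248; τ_2 = 35.66/4.248 = 8.394 ms.
Total proper time: τ_1 + 8.394 = 12.30, so τ_1 = 12.30 − 8.394 = 3.906 ms.
γ_1 = 17.93/3.906 = 4.591; β = √(1 − 1/γ²) = √0.9525.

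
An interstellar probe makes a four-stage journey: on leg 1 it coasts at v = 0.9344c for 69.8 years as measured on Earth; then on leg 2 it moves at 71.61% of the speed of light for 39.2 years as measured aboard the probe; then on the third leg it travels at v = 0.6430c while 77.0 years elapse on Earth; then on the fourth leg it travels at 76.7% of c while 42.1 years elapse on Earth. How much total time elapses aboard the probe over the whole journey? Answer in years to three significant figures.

τ = 150 years

Leg 1: γ = 1/√(1 − 0.9344²) = 1/√0.1269 = 2.807; τ_1 = 69.8/2.807 = 24.86 years.
Leg 2: 39.2 years is already measured aboard the probe.
Leg 3: γ = 1/√(1 − 0.6430²) = 1/√0.5866 = 1.306; τ_3 = 77.0/1.306 = 58.97 years.
Leg 4: β = 0.767; γ = 1/√(1 − 0.767²) = 1/√0.4117 = 1.558; τ_4 = 42.1/1.558 = 27.01 years.
Total: 24.86 + 39.20 + 58.97 + 27.01 years.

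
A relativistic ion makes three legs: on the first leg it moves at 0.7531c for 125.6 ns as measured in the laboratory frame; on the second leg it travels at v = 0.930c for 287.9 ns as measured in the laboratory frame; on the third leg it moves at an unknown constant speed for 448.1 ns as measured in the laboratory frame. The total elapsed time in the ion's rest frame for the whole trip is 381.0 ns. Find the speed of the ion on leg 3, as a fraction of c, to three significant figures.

β = 0.903

Leg 1: γ = 1/√(1 − 0.7531²) = 1/√0.4328 = 1.520; τ_1 = 125.6/1.520 = 82.63 ns.
Leg 2: γ = 1/√(1 − 0.930²) = 1/√0.1351 = 2.721; τ_2 = 287.9/2.721 = 105.8 ns.
Leg 3: speed unknown; τ_3 = 448.1/γ_3.
Total proper time: 82.63 + 105.8 + τ_3 = 381.0, so τ_3 = 381.0 − 188.5 = 192.5 ns.
γ_3 = 448.1/192.5 = 2.327; β = √(1 − 1/γ²) = √0.8154.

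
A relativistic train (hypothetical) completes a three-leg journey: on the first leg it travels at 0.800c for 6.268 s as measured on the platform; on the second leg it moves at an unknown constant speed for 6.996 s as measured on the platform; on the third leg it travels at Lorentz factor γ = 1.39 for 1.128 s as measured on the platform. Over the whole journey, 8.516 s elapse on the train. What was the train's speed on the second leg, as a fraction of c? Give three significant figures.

β = 0.826

Leg 1: γ = 1/√(1 − 0.800²) = 5/3 ≈ 1.667; τ_1 = 6.268/1.667 = 3.761 s.
Leg 2: speed unknown; τ_2 = 6.996/γ_2.
Leg 3: γ = 1.39; τ_3 = 1.128/1.390 = 0.8115 s.
Total proper time: 3.761 + τ_2 + 0.8115 = 8.516, so τ_2 = 8.516 − 4.572 = 3.944 s.
γ_2 = 6.996/3.944 = 1.774; β = √(1 − 1/γ²) = √0.6822.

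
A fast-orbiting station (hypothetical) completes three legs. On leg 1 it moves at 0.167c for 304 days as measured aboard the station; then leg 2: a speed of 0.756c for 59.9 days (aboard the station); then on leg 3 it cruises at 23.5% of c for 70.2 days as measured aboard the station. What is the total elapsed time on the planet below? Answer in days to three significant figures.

Δt = 472 days

Leg 1: γ = 1/√(1 − 0.167²) = 1/√0.9721 = 1.014; Δt_1 = 1.014 × 304 = 308.3 days.
Leg 2: γ = 1/√(1 − 0.756²) = 1/√0.4285 = 1.528; Δt_2 = 1.528 × 59.9 = 91.51 days.
Leg 3: β = 0.235; γ = 1/√(1 − 0.235²) = 1/√0.9448 = 1.029; Δt_3 = 1.029 × 70.2 = 72.22 days.
Total: 308.3 + 91.51 + 72.22 days.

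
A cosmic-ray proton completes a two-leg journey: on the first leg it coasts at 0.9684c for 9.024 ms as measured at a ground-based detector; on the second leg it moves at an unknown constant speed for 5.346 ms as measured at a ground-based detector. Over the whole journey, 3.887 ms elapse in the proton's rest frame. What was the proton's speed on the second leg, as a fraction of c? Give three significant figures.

β = 0.952

Leg 1: γ = 1/√(1 − 0.9684²) = 1/√0.06220 = 4.010; τ_1 = 9.024/4.010 = 2.251 ms.
Leg 2: speed unknown; τ_2 = 5.346/γ_2.
Total proper time: 2.251 + τ_2 = 3.887, so τ_2 = 3.887 − 2.251 = 1.636 ms.
γ_2 = 5.346/1.636 = 3.267; β = √(1 − 1/γ²) = √0.9063.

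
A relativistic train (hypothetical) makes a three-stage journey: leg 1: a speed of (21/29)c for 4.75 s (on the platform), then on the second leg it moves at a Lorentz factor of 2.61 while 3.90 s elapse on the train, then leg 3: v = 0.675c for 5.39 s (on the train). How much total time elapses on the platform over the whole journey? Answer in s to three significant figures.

Leg 1: 4.75 s is already measured on the platform.
Leg 2: γ = 2.61; Δt_2 = 2.610 × 3.90 = 10.18 s.
Leg 3: γ = 1/√(1 − 0.675²) = 1/√0.5444 = 1.355; Δt_3 = 1.355 × 5.39 = 7.305 s.
Total: 4.750 + 10.18 + 7.305 s.

Δt = 22.2 s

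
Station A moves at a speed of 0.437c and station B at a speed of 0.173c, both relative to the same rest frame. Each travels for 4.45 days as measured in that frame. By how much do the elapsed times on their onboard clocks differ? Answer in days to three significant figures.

A: γ = 1/√(1 − 0.437²) = 1/√0.8090 = 1.112; τ_A = 4.45/1.112 = 4.003 days.
B: γ = 1/√(1 − 0.173²) = 1/√0.9701 = 1.015; τ_B = 4.45/1.015 = 4.383 days.

|τ_A − τ_B| = 0.380 days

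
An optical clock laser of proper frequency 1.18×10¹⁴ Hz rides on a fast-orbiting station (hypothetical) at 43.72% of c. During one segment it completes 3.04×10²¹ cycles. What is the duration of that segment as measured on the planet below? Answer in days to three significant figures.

β = 0.4372; γ = 1/√(1 − 0.4372²) = 1/√0.8089 = 1.112
Proper time for N cycles: τ = N/f = 3.04×10²¹/(1.18×10¹⁴) = 2.576×10⁷ s = 298.2 days.
Lab-frame duration Δt = γτ = 1.112 × 298.2 = 331.5 days.

Δt = 332 days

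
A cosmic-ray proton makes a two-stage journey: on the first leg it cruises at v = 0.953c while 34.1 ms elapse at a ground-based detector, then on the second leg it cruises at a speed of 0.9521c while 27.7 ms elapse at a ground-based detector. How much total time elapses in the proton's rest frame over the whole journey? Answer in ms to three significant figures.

τ = 18.8 ms

Leg 1: γ = 1/√(1 − 0.953²) = 1/√0.09179 = 3.301; τ_1 = 34.1/3.301 = 10.33 ms.
Leg 2: γ = 1/√(1 − 0.9521²) = 1/√0.09351 = 3.270; τ_2 = 27.7/3.270 = 8.470 ms.
Total: 10.33 + 8.470 ms.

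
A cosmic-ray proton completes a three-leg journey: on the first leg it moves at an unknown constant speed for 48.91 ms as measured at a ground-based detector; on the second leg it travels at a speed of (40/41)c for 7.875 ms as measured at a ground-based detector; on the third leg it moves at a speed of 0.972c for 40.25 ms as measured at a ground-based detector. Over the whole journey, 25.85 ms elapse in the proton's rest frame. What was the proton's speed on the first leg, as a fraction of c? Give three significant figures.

Leg 1: speed unknown; τ_1 = 48.91/γ_1.
Leg 2: γ = 1/√(1 − (40/41)²) = 41/9 ≈ 4.556; τ_2 = 7.875/4.556 = 1.729 ms.
Leg 3: γ = 1/√(1 − 0.972²) = 1/√0.05522 = 4.256; τ_3 = 40.25/4.256 = 9.458 ms.
Total proper time: τ_1 + 1.729 + 9.458 = 25.85, so τ_1 = 25.85 − 11.19 = 14.66 ms.
γ_1 = 48.91/14.66 = 3.336; β = √(1 − 1/γ²) = √0.9101.

β = 0.954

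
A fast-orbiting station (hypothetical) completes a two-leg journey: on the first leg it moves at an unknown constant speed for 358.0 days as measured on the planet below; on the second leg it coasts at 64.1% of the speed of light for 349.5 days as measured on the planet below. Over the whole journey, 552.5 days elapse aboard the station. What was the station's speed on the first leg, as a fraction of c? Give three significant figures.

β = 0.608

Leg 1: speed unknown; τ_1 = 358.0/γ_1.
Leg 2: β = 0.641; γ = 1/√(1 − 0.641²) = 1/√0.5891 = 1.303; τ_2 = 349.5/1.303 = 268.3 days.
Total proper time: τ_1 + 268.3 = 552.5, so τ_1 = 552.5 − 268.3 = 284.2 days.
γ_1 = 358.0/284.2 = 1.259; β = √(1 − 1/γ²) = √0.3696.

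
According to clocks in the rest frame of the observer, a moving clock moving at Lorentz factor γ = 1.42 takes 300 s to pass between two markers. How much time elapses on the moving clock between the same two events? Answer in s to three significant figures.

γ = 1.42
The interval measured in the rest frame of the observer is the dilated one; the clock on the moving clock measures the proper time τ = Δt/γ = 300/1.420 s.

τ = 211 s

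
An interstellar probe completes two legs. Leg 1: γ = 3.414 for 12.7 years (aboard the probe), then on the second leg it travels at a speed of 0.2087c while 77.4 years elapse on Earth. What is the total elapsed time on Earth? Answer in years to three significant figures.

Leg 1: γ = 3.414; Δt_1 = 3.414 × 12.7 = 43.36 years.
Leg 2: 77.4 years is already measured on Earth.
Total: 43.36 + 77.40 years.

Δt = 121 years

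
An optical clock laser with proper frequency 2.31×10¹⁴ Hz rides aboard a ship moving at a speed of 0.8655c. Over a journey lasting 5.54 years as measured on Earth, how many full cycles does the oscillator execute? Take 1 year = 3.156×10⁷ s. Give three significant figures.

γ = 1/√(1 − 0.8655²) = 1/√0.2509 = 1.996
The oscillator's own cycle count is N = f × τ where τ is the proper time on the ship. τ = Δt/γ = 5.54/1.996 = 2.775 years = 8.758×10⁷ s.
N = 2.31×10¹⁴ × 8.758×10⁷ = 2.023×10²².

N = 2.02×10²²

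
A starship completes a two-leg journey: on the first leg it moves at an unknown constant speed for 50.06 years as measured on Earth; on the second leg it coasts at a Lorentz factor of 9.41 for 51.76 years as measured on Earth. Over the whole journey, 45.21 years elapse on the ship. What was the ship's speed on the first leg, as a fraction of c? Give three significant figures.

Leg 1: speed unknown; τ_1 = 50.06/γ_1.
Leg 2: γ = 9.41; τ_2 = 51.76/9.410 = 5.501 years.
Total proper time: τ_1 + 5.501 = 45.21, so τ_1 = 45.21 − 5.501 = 39.71 years.
γ_1 = 50.06/39.71 = 1.261; β = √(1 − 1/γ²) = √0.3708.

β = 0.609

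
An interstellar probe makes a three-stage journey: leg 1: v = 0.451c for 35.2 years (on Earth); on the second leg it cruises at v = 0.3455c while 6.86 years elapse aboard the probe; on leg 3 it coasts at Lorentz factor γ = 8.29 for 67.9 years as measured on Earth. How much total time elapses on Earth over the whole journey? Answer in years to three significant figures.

Δt = 110 years

Leg 1: 35.2 years is already measured on Earth.
Leg 2: γ = 1/√(1 − 0.3455²) = 1/√0.8806 = 1.066; Δt_2 = 1.066 × 6.86 = 7.310 years.
Leg 3: 67.9 years is already measured on Earth.
Total: 35.20 + 7.310 + 67.90 years.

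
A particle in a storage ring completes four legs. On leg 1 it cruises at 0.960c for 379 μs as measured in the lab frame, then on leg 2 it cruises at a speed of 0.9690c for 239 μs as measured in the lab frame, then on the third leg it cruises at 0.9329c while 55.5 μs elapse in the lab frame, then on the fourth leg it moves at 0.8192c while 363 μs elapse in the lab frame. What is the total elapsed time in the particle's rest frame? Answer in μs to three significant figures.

Leg 1: γ = 1/√(1 − 0.960²) = 25/7 ≈ 3.571; τ_1 = 379/3.571 = 106.1 μs.
Leg 2: γ = 1/√(1 − 0.9690²) = 1/√0.06104 = 4.048; τ_2 = 239/4.048 = 59.05 μs.
Leg 3: γ = 1/√(1 − 0.9329²) = 1/√0.1297 = 2.777; τ_3 = 55.5/2.777 = 19.99 μs.
Leg 4: γ = 1/√(1 − 0.8192²) = 1/√0.3289 = 1.744; τ_4 = 363/1.744 = 208.2 μs.
Total: 106.1 + 59.05 + 19.99 + 208.2 μs.

τ = 393 μs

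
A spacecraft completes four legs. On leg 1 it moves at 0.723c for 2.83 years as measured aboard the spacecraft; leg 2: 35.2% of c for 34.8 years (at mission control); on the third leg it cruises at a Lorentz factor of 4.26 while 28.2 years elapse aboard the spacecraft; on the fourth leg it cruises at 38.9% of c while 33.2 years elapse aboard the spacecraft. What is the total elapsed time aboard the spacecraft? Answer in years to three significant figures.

τ = 96.8 years

Leg 1: 2.83 years is already measured aboard the spacecraft.
Leg 2: β = 0.352; γ = 1/√(1 − 0.352²) = 1/√0.8761 = 1.068; τ_2 = 34.8/1.068 = 32.57 years.
Leg 3: 28.2 years is already measured aboard the spacecraft.
Leg 4: 33.2 years is already measured aboard the spacecraft.
Total: 2.830 + 32.57 + 28.20 + 33.20 years.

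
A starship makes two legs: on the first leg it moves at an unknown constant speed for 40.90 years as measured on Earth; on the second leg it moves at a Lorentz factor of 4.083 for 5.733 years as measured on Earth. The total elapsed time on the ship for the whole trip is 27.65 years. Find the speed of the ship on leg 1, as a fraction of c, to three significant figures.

β = 0.767

Leg 1: speed unknown; τ_1 = 40.90/γ_1.
Leg 2: γ = 4.083; τ_2 = 5.733/4.083 = 1.404 years.
Total proper time: τ_1 + 1.404 = 27.65, so τ_1 = 27.65 − 1.404 = 26.25 years.
γ_1 = 40.90/26.25 = 1.558; β = √(1 − 1/γ²) = √0.5882.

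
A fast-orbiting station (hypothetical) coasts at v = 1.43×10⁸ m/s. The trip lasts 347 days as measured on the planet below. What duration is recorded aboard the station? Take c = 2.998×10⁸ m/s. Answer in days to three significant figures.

τ = 305 days

β = 1.43×10⁸/2.998×10⁸ = 0.4770; γ = 1/√(1 − 0.4770²) = 1.138
The interval measured on the planet below is the dilated one; the clock aboard the station measures the proper time τ = Δt/γ = 347/1.138 days.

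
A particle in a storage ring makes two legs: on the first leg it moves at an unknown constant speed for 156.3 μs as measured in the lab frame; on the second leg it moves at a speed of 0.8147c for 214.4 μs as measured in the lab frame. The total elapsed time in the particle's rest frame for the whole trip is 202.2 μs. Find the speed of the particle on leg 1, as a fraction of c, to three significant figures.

Leg 1: speed unknown; τ_1 = 156.3/γ_1.
Leg 2: γ = 1/√(1 − 0.8147²) = 1/√0.3363 = 1.724; τ_2 = 214.4/1.724 = 124.3 μs.
Total proper time: τ_1 + 124.3 = 202.2, so τ_1 = 202.2 − 124.3 = 77.87 μs.
γ_1 = 156.3/77.87 = 2.007; β = √(1 − 1/γ²) = √0.7518.

β = 0.867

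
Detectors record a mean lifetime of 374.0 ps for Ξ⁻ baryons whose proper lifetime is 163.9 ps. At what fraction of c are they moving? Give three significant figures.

γ = Δt/τ₀ = 374.0/163.9 = 2.282
β = √(1 − 1/γ²) = √(1 − 0.1921) = √0.8079

β = 0.899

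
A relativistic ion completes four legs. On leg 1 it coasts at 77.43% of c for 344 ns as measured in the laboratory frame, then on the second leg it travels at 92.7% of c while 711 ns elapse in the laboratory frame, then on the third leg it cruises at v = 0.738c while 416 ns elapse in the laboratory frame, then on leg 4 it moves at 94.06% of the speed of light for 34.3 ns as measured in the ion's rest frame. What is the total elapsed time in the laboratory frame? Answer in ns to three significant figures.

Δt = 1570 ns

Leg 1: 344 ns is already measured in the laboratory frame.
Leg 2: 711 ns is already measured in the laboratory frame.
Leg 3: 416 ns is already measured in the laboratory frame.
Leg 4: β = 0.9406; γ = 1/√(1 − 0.9406²) = 1/√0.1153 = 2.945; Δt_4 = 2.945 × 34.3 = 101.0 ns.
Total: 344.0 + 711.0 + 416.0 + 101.0 ns.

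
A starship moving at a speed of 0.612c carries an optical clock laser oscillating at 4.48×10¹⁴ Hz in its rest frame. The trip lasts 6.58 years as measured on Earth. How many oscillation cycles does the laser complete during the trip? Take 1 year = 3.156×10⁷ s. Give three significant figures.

N = 7.36×10²²

γ = 1/√(1 − 0.612²) = 1/√0.6255 = 1.264
The oscillator's own cycle count is N = f × τ where τ is the proper time on the ship. τ = Δt/γ = 6.58/1.264 = 5.204 years = 1.642×10⁸ s.
N = 4.48×10¹⁴ × 1.642×10⁸ = 7.358×10²².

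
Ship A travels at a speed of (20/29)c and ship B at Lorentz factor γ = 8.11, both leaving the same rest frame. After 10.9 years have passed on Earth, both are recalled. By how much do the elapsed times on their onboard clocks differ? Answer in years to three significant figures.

|τ_A − τ_B| = 6.55 years

A: γ = 1/√(1 − (20/29)²) = 29/21 ≈ 1.381; τ_A = 10.9/1.381 = 7.893 years.
B: γ = 8.11; τ_B = 10.9/8.110 = 1.344 years.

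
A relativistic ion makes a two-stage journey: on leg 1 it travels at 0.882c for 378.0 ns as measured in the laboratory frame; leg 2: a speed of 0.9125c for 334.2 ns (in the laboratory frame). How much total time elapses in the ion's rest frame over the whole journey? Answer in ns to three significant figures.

τ = 315 ns

Leg 1: γ = 1/√(1 − 0.882²) = 1/√0.2221 = 2.122; τ_1 = 378.0/2.122 = 178.1 ns.
Leg 2: γ = 1/√(1 − 0.9125²) = 1/√0.1673 = 2.445; τ_2 = 334.2/2.445 = 136.7 ns.
Total: 178.1 + 136.7 ns.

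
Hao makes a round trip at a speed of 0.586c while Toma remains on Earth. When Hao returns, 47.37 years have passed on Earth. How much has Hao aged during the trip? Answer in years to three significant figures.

τ = 38.4 years

γ = 1/√(1 − 0.586²) = 1/√0.6566 = 1.234
Hao's clock measures proper time along the trip: τ = Δt/γ = 47.37/1.234 years.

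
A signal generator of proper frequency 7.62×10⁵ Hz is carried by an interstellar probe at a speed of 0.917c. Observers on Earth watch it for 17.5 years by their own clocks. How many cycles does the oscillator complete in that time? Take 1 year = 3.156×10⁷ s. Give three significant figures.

N = 1.68×10¹⁴

γ = 1/√(1 − 0.917²) = 1/√0.1591 = 2.507
During 17.5 years of lab time, the oscillator's proper time advances by τ = Δt/γ = 17.5/2.507 = 6.981 years = 2.203×10⁸ s.
N = f × τ = 7.62×10⁵ × 2.203×10⁸ = 1.679×10¹⁴.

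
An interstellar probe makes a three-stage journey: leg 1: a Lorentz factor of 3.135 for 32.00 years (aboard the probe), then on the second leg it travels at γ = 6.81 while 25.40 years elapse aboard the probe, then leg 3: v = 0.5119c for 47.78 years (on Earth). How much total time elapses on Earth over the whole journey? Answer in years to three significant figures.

Δt = 321 years

Leg 1: γ = 3.135; Δt_1 = 3.135 × 32.00 = 100.3 years.
Leg 2: γ = 6.81; Δt_2 = 6.810 × 25.40 = 173.0 years.
Leg 3: 47.78 years is already measured on Earth.
Total: 100.3 + 173.0 + 47.78 years.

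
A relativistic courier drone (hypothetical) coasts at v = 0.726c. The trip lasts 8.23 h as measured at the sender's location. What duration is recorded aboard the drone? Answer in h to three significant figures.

γ = 1/√(1 − 0.726²) = 1/√0.4729 = 1.454
The interval measured at the sender's location is the dilated one; the clock aboard the drone measures the proper time τ = Δt/γ = 8.23/1.454 h.

τ = 5.66 h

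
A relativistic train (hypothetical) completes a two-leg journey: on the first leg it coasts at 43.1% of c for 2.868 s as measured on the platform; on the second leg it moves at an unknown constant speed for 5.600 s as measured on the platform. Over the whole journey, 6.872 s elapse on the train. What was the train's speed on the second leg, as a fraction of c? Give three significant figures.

Leg 1: β = 0.431; γ = 1/√(1 − 0.431²) = 1/√0.8142 = 1.108; τ_1 = 2.868/1.108 = 2.588 s.
Leg 2: speed unknown; τ_2 = 5.600/γ_2.
Total proper time: 2.588 + τ_2 = 6.872, so τ_2 = 6.872 − 2.588 = 4.284 s.
γ_2 = 5.600/4.284 = 1.307; β = √(1 − 1/γ²) = √0.4148.

β = 0.644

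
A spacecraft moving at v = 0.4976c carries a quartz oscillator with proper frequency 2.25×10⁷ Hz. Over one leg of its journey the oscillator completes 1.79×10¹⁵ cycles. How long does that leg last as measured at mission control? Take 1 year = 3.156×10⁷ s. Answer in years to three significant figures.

γ = 1/√(1 − 0.4976²) = 1/√0.7524 = 1.153
Proper time for N cycles: τ = N/f = 1.79×10¹⁵/(2.25×10⁷) = 7.956×10⁷ s = 2.521 years.
Lab-frame duration Δt = γτ = 1.153 × 2.521 = 2.906 years.

Δt = 2.91 years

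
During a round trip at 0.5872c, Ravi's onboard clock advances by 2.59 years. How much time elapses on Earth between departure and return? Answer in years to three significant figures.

γ = 1/√(1 − 0.5872²) = 1/√0.6552 = 1.235
Earth-frame duration is the dilated interval: Δt = γτ = 1.235 × 2.59 years.

Δt = 3.20 years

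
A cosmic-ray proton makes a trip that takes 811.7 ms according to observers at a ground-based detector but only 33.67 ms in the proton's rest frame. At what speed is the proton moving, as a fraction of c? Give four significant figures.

β = 0.9991

The proper time is measured in the proton's rest frame (both events occur at the proton's location); Δt is measured at a ground-based detector. γ = Δt/τ = 811.7/33.67 = 24.11.
β = √(1 − 1/γ²) = √(1 − 0.001721) = √0.9983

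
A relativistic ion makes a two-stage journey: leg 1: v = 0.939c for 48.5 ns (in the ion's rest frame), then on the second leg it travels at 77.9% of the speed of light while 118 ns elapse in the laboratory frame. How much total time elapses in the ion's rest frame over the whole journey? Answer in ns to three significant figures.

Leg 1: 48.5 ns is already measured in the ion's rest frame.
Leg 2: β = 0.779; γ = 1/√(1 − 0.779²) = 1/√0.3932 = 1.595; τ_2 = 118/1.595 = 73.99 ns.
Total: 48.50 + 73.99 ns.

τ = 122 ns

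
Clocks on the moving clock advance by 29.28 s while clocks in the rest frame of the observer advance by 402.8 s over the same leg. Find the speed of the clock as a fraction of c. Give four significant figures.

β = 0.9974

The proper time is measured on the moving clock (both events occur at the clock's location); Δt is measured in the rest frame of the observer. γ = Δt/τ = 402.8/29.28 = 13.76.
β = √(1 − 1/γ²) = √(1 − 0.005284) = √0.9947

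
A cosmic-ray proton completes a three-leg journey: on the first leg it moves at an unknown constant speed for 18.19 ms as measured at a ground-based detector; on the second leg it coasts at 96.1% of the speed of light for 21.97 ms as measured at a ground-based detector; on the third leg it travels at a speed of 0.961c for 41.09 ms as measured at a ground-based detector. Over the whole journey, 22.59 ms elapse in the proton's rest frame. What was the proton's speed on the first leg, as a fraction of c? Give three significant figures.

Leg 1: speed unknown; τ_1 = 18.19/γ_1.
Leg 2: β = 0.961; γ = 1/√(1 − 0.961²) = 1/√0.07648 = 3.616; τ_2 = 21.97/3.616 = 6.076 ms.
Leg 3: γ = 1/√(1 − 0.961²) = 1/√0.07648 = 3.616; τ_3 = 41.09/3.616 = 11.36 ms.
Total proper time: τ_1 + 6.076 + 11.36 = 22.59, so τ_1 = 22.59 − 17.44 = 5.151 ms.
γ_1 = 18.19/5.151 = 3.531; β = √(1 − 1/γ²) = √0.9198.

β = 0.959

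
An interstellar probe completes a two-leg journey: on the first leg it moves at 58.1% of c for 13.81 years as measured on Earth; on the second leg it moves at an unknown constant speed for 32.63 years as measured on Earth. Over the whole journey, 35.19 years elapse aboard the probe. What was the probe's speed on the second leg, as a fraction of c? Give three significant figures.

β = 0.679

Leg 1: β = 0.581; γ = 1/√(1 − 0.581²) = 1/√0.6624 = 1.229; τ_1 = 13.81/1.229 = 11.24 years.
Leg 2: speed unknown; τ_2 = 32.63/γ_2.
Total proper time: 11.24 + τ_2 = 35.19, so τ_2 = 35.19 − 11.24 = 23.95 years.
γ_2 = 32.63/23.95 = 1.362; β = √(1 − 1/γ²) = √0.4613.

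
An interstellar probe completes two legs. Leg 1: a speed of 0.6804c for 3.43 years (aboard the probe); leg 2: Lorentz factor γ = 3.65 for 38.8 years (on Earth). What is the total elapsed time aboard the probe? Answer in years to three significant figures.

Leg 1: 3.43 years is already measured aboard the probe.
Leg 2: γ = 3.65; τ_2 = 38.8/3.650 = 10.63 years.
Total: 3.430 + 10.63 years.

τ = 14.1 years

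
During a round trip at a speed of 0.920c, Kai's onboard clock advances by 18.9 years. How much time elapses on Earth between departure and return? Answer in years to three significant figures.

γ = 1/√(1 − 0.920²) = 1/√0.1536 = 2.552
Earth-frame duration is the dilated interval: Δt = γτ = 2.552 × 18.9 years.

Δt = 48.2 years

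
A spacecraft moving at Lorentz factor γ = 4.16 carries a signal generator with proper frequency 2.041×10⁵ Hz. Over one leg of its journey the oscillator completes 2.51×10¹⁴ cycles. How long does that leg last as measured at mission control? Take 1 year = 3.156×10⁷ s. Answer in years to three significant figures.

γ = 4.16
Proper time for N cycles: τ = N/f = 2.51×10¹⁴/(2.041×10⁵) = 1.230×10⁹ s = 38.97 years.
Lab-frame duration Δt = γτ = 4.160 × 38.97 = 162.1 years.

Δt = 162 years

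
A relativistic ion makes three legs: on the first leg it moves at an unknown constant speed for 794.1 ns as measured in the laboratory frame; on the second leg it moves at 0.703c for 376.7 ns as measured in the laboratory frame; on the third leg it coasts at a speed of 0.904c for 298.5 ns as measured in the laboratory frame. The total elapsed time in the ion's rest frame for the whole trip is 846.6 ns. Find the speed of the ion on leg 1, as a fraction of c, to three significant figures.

Leg 1: speed unknown; τ_1 = 794.1/γ_1.
Leg 2: γ = 1/√(1 − 0.703²) = 1/√0.5058 = 1.406; τ_2 = 376.7/1.406 = 267.9 ns.
Leg 3: γ = 1/√(1 − 0.904²) = 1/√0.1828 = 2.339; τ_3 = 298.5/2.339 = 127.6 ns.
Total proper time: τ_1 + 267.9 + 127.6 = 846.6, so τ_1 = 846.6 − 395.5 = 451.1 ns.
γ_1 = 794.1/451.1 = 1.760; β = √(1 − 1/γ²) = √0.6773.

β = 0.823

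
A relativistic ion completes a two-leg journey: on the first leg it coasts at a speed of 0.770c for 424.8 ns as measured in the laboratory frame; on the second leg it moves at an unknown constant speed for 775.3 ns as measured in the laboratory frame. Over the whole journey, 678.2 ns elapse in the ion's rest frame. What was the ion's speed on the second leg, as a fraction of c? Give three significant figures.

β = 0.851

Leg 1: γ = 1/√(1 − 0.770²) = 1/√0.4071 = 1.567; τ_1 = 424.8/1.567 = 271.0 ns.
Leg 2: speed unknown; τ_2 = 775.3/γ_2.
Total proper time: 271.0 + τ_2 = 678.2, so τ_2 = 678.2 − 271.0 = 407.2 ns.
γ_2 = 775.3/407.2 = 1.904; β = √(1 − 1/γ²) = √0.7242.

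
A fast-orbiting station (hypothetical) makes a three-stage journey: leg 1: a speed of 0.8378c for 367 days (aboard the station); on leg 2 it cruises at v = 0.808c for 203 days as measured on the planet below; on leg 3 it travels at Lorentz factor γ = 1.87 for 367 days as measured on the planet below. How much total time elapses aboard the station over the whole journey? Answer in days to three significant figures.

Leg 1: 367 days is already measured aboard the station.
Leg 2: γ = 1/√(1 − 0.808²) = 1/√0.3471 = 1.697; τ_2 = 203/1.697 = 119.6 days.
Leg 3: γ = 1.87; τ_3 = 367/1.870 = 196.3 days.
Total: 367.0 + 119.6 + 196.3 days.

τ = 683 days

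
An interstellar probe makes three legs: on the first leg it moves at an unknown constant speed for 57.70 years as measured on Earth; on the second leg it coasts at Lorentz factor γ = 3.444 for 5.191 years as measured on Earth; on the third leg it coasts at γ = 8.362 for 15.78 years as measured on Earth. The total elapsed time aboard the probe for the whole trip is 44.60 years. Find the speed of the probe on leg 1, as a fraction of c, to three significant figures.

Leg 1: speed unknown; τ_1 = 57.70/γ_1.
Leg 2: γ = 3.444; τ_2 = 5.191/3.444 = 1.507 years.
Leg 3: γ = 8.362; τ_3 = 15.78/8.362 = 1.887 years.
Total proper time: τ_1 + 1.507 + 1.887 = 44.60, so τ_1 = 44.60 − 3.394 = 41.21 years.
γ_1 = 57.70/41.21 = 1.400; β = √(1 − 1/γ²) = √0.4900.

β = 0.700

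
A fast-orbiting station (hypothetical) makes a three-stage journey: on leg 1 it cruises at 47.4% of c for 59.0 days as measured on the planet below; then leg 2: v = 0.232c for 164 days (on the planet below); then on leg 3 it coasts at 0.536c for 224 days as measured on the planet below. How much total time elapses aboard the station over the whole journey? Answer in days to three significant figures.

Leg 1: β = 0.474; γ = 1/√(1 − 0.474²) = 1/√0.7753 = 1.136; τ_1 = 59.0/1.136 = 51.95 days.
Leg 2: γ = 1/√(1 − 0.232²) = 1/√0.9462 = 1.028; τ_2 = 164/1.028 = 159.5 days.
Leg 3: γ = 1/√(1 − 0.536²) = 1/√0.7127 = 1.185; τ_3 = 224/1.185 = 189.1 days.
Total: 51.95 + 159.5 + 189.1 days.

τ = 401 days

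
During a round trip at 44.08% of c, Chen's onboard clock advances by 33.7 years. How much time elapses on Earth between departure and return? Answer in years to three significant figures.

Δt = 37.5 years

β = 0.4408; γ = 1/√(1 − 0.4408²) = 1/√0.8057 = 1.114
Earth-frame duration is the dilated interval: Δt = γτ = 1.114 × 33.7 years.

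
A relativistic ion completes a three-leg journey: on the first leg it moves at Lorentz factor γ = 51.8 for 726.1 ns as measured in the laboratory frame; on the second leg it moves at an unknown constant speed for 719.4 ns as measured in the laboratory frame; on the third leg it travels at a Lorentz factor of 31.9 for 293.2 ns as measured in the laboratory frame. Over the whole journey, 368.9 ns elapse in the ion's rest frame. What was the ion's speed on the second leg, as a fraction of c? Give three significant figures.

β = 0.877

Leg 1: γ = 51.8; τ_1 = 726.1/51.80 = 14.02 ns.
Leg 2: speed unknown; τ_2 = 719.4/γ_2.
Leg 3: γ = 31.9; τ_3 = 293.2/31.90 = 9.191 ns.
Total proper time: 14.02 + τ_2 + 9.191 = 368.9, so τ_2 = 368.9 − 23.21 = 345.7 ns.
γ_2 = 719.4/345.7 = 2.081; β = √(1 − 1/γ²) = √0.7691.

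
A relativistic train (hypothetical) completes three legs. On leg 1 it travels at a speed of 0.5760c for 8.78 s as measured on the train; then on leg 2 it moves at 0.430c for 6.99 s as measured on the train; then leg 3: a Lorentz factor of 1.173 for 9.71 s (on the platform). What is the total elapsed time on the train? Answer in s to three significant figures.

Leg 1: 8.78 s is already measured on the train.
Leg 2: 6.99 s is already measured on the train.
Leg 3: γ = 1.173; τ_3 = 9.71/1.173 = 8.278 s.
Total: 8.780 + 6.990 + 8.278 s.

τ = 24.0 s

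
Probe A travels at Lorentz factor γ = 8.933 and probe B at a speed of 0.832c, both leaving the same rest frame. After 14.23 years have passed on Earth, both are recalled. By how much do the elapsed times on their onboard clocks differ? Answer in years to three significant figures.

|τ_A − τ_B| = 6.30 years

A: γ = 8.933; τ_A = 14.23/8.933 = 1.593 years.
B: γ = 1/√(1 − 0.832²) = 1/√0.3078 = 1.803; τ_B = 14.23/1.803 = 7.894 years.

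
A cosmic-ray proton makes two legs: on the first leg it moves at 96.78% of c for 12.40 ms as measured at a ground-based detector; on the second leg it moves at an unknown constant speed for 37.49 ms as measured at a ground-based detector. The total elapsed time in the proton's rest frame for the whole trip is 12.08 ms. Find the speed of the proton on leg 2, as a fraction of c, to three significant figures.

β = 0.971

Leg 1: β = 0.9678; γ = 1/√(1 − 0.9678²) = 1/√0.06336 = 3.973; τ_1 = 12.40/3.973 = 3.121 ms.
Leg 2: speed unknown; τ_2 = 37.49/γ_2.
Total proper time: 3.121 + τ_2 = 12.08, so τ_2 = 12.08 − 3.121 = 8.959 ms.
γ_2 = 37.49/8.959 = 4.185; β = √(1 − 1/γ²) = √0.9429.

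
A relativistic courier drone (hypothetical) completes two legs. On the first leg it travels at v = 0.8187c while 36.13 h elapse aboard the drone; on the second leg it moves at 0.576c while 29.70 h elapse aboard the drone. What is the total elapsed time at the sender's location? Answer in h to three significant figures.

Leg 1: γ = 1/√(1 − 0.8187²) = 1/√0.3297 = 1.741; Δt_1 = 1.741 × 36.13 = 62.92 h.
Leg 2: γ = 1/√(1 − 0.576²) = 1/√0.6682 = 1.223; Δt_2 = 1.223 × 29.70 = 36.33 h.
Total: 62.92 + 36.33 h.

Δt = 99.3 h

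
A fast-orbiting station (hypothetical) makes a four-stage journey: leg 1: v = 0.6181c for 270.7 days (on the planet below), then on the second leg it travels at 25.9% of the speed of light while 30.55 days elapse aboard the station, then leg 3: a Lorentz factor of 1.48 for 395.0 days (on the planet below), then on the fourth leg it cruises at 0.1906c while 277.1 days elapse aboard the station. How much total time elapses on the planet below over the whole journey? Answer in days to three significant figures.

Δt = 980 days

Leg 1: 270.7 days is already measured on the planet below.
Leg 2: β = 0.259; γ = 1/√(1 − 0.259²) = 1/√0.9329 = 1.035; Δt_2 = 1.035 × 30.55 = 31.63 days.
Leg 3: 395.0 days is already measured on the planet below.
Leg 4: γ = 1/√(1 − 0.1906²) = 1/√0.9637 = 1.019; Δt_4 = 1.019 × 277.1 = 282.3 days.
Total: 270.7 + 31.63 + 395.0 + 282.3 days.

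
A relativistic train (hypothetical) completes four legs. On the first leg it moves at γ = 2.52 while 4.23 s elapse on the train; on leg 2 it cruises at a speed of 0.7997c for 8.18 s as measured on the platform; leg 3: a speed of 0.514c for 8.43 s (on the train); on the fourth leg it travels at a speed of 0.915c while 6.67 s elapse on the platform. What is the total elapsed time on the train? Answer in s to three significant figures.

τ = 20.3 s

Leg 1: 4.23 s is already measured on the train.
Leg 2: γ = 1/√(1 − 0.7997²) = 1/√0.3605 = 1.666; τ_2 = 8.18/1.666 = 4.911 s.
Leg 3: 8.43 s is already measured on the train.
Leg 4: γ = 1/√(1 − 0.915²) = 1/√0.1628 = 2.479; τ_4 = 6.67/2.479 = 2.691 s.
Total: 4.230 + 4.911 + 8.430 + 2.691 s.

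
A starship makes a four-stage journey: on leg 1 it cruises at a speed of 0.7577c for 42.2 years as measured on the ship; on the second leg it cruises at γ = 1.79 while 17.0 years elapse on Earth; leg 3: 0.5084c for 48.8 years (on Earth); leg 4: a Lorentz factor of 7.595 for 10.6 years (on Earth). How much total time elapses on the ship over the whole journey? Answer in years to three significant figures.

τ = 95.1 years

Leg 1: 42.2 years is already measured on the ship.
Leg 2: γ = 1.79; τ_2 = 17.0/1.790 = 9.497 years.
Leg 3: γ = 1/√(1 − 0.5084²) = 1/√0.7415 = 1.161; τ_3 = 48.8/1.161 = 42.02 years.
Leg 4: γ = 7.595; τ_4 = 10.6/7.595 = 1.396 years.
Total: 42.20 + 9.497 + 42.02 + 1.396 years.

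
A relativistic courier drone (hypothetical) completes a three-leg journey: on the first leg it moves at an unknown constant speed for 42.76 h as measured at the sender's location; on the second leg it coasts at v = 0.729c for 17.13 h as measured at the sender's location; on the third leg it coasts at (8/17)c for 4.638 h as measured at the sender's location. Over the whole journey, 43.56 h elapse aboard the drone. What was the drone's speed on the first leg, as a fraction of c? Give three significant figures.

Leg 1: speed unknown; τ_1 = 42.76/γ_1.
Leg 2: γ = 1/√(1 − 0.729²) = 1/√0.4686 = 1.461; τ_2 = 17.13/1.461 = 11.73 h.
Leg 3: γ = 1/√(1 − (8/17)²) = 17/15 ≈ 1.133; τ_3 = 4.638/1.133 = 4.092 h.
Total proper time: τ_1 + 11.73 + 4.092 = 43.56, so τ_1 = 43.56 − 15.82 = 27.74 h.
γ_1 = 42.76/27.74 = 1.541; β = √(1 − 1/γ²) = √0.5791.

β = 0.761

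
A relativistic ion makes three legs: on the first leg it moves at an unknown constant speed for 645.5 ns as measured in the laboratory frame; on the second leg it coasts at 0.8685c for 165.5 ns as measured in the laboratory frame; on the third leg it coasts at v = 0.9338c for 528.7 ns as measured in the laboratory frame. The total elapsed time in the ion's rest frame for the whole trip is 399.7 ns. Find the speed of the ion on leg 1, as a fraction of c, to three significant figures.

Leg 1: speed unknown; τ_1 = 645.5/γ_1.
Leg 2: γ = 1/√(1 − 0.8685²) = 1/√0.2457 = 2.017; τ_2 = 165.5/2.017 = 82.04 ns.
Leg 3: γ = 1/√(1 − 0.9338²) = 1/√0.1280 = 2.795; τ_3 = 528.7/2.795 = 189.2 ns.
Total proper time: τ_1 + 82.04 + 189.2 = 399.7, so τ_1 = 399.7 − 271.2 = 128.5 ns.
γ_1 = 645.5/128.5 = 5.023; β = √(1 − 1/γ²) = √0.9604.

β = 0.980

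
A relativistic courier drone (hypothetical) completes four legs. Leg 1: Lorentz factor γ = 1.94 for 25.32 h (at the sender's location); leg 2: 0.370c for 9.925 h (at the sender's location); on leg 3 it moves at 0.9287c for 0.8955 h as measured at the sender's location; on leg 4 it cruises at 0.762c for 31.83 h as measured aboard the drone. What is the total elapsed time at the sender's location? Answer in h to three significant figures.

Δt = 85.3 h

Leg 1: 25.32 h is already measured at the sender's location.
Leg 2: 9.925 h is already measured at the sender's location.
Leg 3: 0.8955 h is already measured at the sender's location.
Leg 4: γ = 1/√(1 − 0.762²) = 1/√0.4194 = 1.544; Δt_4 = 1.544 × 31.83 = 49.15 h.
Total: 25.32 + 9.925 + 0.8955 + 49.15 h.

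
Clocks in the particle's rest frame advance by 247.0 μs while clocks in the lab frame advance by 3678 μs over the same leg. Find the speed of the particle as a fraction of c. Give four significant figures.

The proper time is measured in the particle's rest frame (both events occur at the particle's location); Δt is measured in the lab frame. γ = Δt/τ = 3678/247.0 = 14.89.
β = √(1 − 1/γ²) = √(1 − 0.004510) = √0.9955

β = 0.9977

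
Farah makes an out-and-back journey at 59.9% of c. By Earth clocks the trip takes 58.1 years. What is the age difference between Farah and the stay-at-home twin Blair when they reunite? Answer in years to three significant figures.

β = 0.599; γ = 1/√(1 − 0.599²) = 1/√0.6412 = 1.249
Farah's elapsed proper time: τ = 58.1/1.249 = 46.52 years.
Age gap = Δt − τ = 58.1 − 46.52 years.

Δt − τ = 11.6 years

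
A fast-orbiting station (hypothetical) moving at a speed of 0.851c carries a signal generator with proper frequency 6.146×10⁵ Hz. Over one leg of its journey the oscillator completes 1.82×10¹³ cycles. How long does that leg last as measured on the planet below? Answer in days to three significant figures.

Δt = 653 days

γ = 1/√(1 − 0.851²) = 1/√0.2758 = 1.904
Proper time for N cycles: τ = N/f = 1.82×10¹³/(6.146×10⁵) = 2.961×10⁷ s = 342.7 days.
Lab-frame duration Δt = γτ = 1.904 × 342.7 = 652.6 days.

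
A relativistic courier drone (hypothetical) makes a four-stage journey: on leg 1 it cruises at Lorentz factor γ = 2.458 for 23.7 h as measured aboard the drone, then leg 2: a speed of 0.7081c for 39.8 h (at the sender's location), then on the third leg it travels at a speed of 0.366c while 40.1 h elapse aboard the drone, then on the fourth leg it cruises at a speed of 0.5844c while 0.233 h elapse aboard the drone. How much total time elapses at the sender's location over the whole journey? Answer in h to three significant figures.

Δt = 141 h

Leg 1: γ = 2.458; Δt_1 = 2.458 × 23.7 = 58.25 h.
Leg 2: 39.8 h is already measured at the sender's location.
Leg 3: γ = 1/√(1 − 0.366²) = 1/√0.8660 = 1.075; Δt_3 = 1.075 × 40.1 = 43.09 h.
Leg 4: γ = 1/√(1 − 0.5844²) = 1/√0.6585 = 1.232; Δt_4 = 1.232 × 0.233 = 0.2871 h.
Total: 58.25 + 39.80 + 43.09 + 0.2871 h.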